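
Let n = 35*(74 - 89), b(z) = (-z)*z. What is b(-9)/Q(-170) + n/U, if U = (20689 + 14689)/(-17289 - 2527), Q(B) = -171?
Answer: 744297/2527 ≈ 294.54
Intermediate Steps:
b(z) = -z²
U = -17689/9908 (U = 35378/(-19816) = 35378*(-1/19816) = -17689/9908 ≈ -1.7853)
n = -525 (n = 35*(-15) = -525)
b(-9)/Q(-170) + n/U = -1*(-9)²/(-171) - 525/(-17689/9908) = -1*81*(-1/171) - 525*(-9908/17689) = -81*(-1/171) + 743100/2527 = 9/19 + 743100/2527 = 744297/2527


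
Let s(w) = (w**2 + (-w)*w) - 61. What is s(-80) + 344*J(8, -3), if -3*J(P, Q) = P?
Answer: -2935/3 ≈ -978.33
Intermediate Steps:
J(P, Q) = -P/3
s(w) = -61 (s(w) = (w**2 - w**2) - 61 = 0 - 61 = -61)
s(-80) + 344*J(8, -3) = -61 + 344*(-1/3*8) = -61 + 344*(-8/3) = -61 - 2752/3 = -2935/3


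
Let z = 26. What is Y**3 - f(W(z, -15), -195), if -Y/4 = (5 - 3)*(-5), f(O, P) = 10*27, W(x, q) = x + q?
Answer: 63730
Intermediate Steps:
W(x, q) = q + x
f(O, P) = 270
Y = 40 (Y = -4*(5 - 3)*(-5) = -8*(-5) = -4*(-10) = 40)
Y**3 - f(W(z, -15), -195) = 40**3 - 1*270 = 64000 - 270 = 63730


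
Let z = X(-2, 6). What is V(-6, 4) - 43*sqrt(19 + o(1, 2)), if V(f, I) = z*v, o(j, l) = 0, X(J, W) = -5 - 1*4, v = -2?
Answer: 18 - 43*sqrt(19) ≈ -169.43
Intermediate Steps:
X(J, W) = -9 (X(J, W) = -5 - 4 = -9)
z = -9
V(f, I) = 18 (V(f, I) = -9*(-2) = 18)
V(-6, 4) - 43*sqrt(19 + o(1, 2)) = 18 - 43*sqrt(19 + 0) = 18 - 43*sqrt(19)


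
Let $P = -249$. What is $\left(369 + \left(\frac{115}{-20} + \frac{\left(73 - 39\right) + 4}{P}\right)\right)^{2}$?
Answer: $\frac{130787106025}{992016} \approx 1.3184 \cdot 10^{5}$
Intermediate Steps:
$\left(369 + \left(\frac{115}{-20} + \frac{\left(73 - 39\right) + 4}{P}\right)\right)^{2} = \left(369 + \left(\frac{115}{-20} + \frac{\left(73 - 39\right) + 4}{-249}\right)\right)^{2} = \left(369 + \left(115 \left(- \frac{1}{20}\right) + \left(34 + 4\right) \left(- \frac{1}{249}\right)\right)\right)^{2} = \left(369 + \left(- \frac{23}{4} + 38 \left(- \frac{1}{249}\right)\right)\right)^{2} = \left(369 - \frac{5879}{996}\right)^{2} = \left(\frac{361645}{996}\right)^{2} = \frac{130787106025}{992016}$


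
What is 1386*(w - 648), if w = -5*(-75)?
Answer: -378378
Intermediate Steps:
w = 375
1386*(w - 648) = 1386*(375 - 648) = 1386*(-273) = -378378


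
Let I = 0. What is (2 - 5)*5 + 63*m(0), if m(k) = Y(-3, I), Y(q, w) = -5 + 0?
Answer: -330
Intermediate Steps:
Y(q, w) = -5
m(k) = -5
(2 - 5)*5 + 63*m(0) = (2 - 5)*5 + 63*(-5) = -3*5 - 315 = -15 - 315 = -330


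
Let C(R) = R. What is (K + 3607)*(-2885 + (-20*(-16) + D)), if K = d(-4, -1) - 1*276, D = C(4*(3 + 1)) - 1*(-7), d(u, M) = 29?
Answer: -8541120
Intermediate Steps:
D = 23 (D = 4*(3 + 1) - 1*(-7) = 4*4 + 7 = 16 + 7 = 23)
K = -247 (K = 29 - 1*276 = 29 - 276 = -247)
(K + 3607)*(-2885 + (-20*(-16) + D)) = (-247 + 3607)*(-2885 + (-20*(-16) + 23)) = 3360*(-2885 + (320 + 23)) = 3360*(-2885 + 343) = 3360*(-2542) = -8541120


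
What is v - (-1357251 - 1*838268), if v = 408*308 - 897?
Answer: 2320286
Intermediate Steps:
v = 124767 (v = 125664 - 897 = 124767)
v - (-1357251 - 1*838268) = 124767 - (-1357251 - 1*838268) = 124767 - (-1357251 - 838268) = 124767 - 1*(-2195519) = 124767 + 2195519 = 2320286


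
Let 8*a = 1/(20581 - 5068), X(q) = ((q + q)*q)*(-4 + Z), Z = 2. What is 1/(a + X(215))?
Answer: -124104/22946829599 ≈ -5.4083e-6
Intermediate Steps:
X(q) = -4*q² (X(q) = ((q + q)*q)*(-4 + 2) = ((2*q)*q)*(-2) = (2*q²)*(-2) = -4*q²)
a = 1/124104 (a = 1/(8*(20581 - 5068)) = (⅛)/15513 = (⅛)*(1/15513) = 1/124104 ≈ 8.0578e-6)
1/(a + X(215)) = 1/(1/124104 - 4*215²) = 1/(1/124104 - 4*46225) = 1/(1/124104 - 184900) = 1/(-22946829599/124104) = -124104/22946829599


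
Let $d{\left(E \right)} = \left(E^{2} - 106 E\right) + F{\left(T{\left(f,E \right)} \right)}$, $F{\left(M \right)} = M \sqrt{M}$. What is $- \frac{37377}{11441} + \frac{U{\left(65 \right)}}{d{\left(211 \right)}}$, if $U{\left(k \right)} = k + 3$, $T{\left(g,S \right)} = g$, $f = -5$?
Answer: $- \frac{1832904547041}{561574792015} + \frac{34 i \sqrt{5}}{49084415} \approx -3.2639 + 1.5489 \cdot 10^{-6} i$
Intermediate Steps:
$F{\left(M \right)} = M^{\frac{3}{2}}$
$d{\left(E \right)} = E^{2} - 106 E - 5 i \sqrt{5}$ ($d{\left(E \right)} = \left(E^{2} - 106 E\right) + \left(-5\right)^{\frac{3}{2}} = \left(E^{2} - 106 E\right) - 5 i \sqrt{5} = E^{2} - 106 E - 5 i \sqrt{5}$)
$U{\left(k \right)} = 3 + k$
$- \frac{37377}{11441} + \frac{U{\left(65 \right)}}{d{\left(211 \right)}} = - \frac{37377}{11441} + \frac{3 + 65}{211^{2} - 22366 - 5 i \sqrt{5}} = \left(-37377\right) \frac{1}{11441} + \frac{68}{44521 - 22366 - 5 i \sqrt{5}} = - \frac{37377}{11441} + \frac{68}{22155 - 5 i \sqrt{5}}$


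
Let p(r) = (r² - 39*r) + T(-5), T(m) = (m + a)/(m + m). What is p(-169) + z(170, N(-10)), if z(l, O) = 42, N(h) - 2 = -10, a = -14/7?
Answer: 351947/10 ≈ 35195.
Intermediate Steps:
a = -2 (a = -14*⅐ = -2)
N(h) = -8 (N(h) = 2 - 10 = -8)
T(m) = (-2 + m)/(2*m) (T(m) = (m - 2)/(m + m) = (-2 + m)/((2*m)) = (-2 + m)*(1/(2*m)) = (-2 + m)/(2*m))
p(r) = 7/10 + r² - 39*r (p(r) = (r² - 39*r) + (½)*(-2 - 5)/(-5) = (r² - 39*r) + (½)*(-⅕)*(-7) = (r² - 39*r) + 7/10 = 7/10 + r² - 39*r)
p(-169) + z(170, N(-10)) = (7/10 + (-169)² - 39*(-169)) + 42 = (7/10 + 28561 + 6591) + 42 = 351527/10 + 42 = 351947/10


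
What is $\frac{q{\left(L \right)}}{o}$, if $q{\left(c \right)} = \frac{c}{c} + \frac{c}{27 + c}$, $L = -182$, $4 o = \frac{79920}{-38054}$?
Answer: $- \frac{6412099}{1548450} \approx -4.141$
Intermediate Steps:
$o = - \frac{9990}{19027}$ ($o = \frac{79920 \frac{1}{-38054}}{4} = \frac{79920 \left(- \frac{1}{38054}\right)}{4} = \frac{1}{4} \left(- \frac{39960}{19027}\right) = - \frac{9990}{19027} \approx -0.52504$)
$q{\left(c \right)} = 1 + \frac{c}{27 + c}$
$\frac{q{\left(L \right)}}{o} = \frac{\frac{1}{27 - 182} \left(27 + 2 \left(-182\right)\right)}{- \frac{9990}{19027}} = \frac{27 - 364}{-155} \left(- \frac{19027}{9990}\right) = \left(- \frac{1}{155}\right) \left(-337\right) \left(- \frac{19027}{9990}\right) = \frac{337}{155} \left(- \frac{19027}{9990}\right) = - \frac{6412099}{1548450}$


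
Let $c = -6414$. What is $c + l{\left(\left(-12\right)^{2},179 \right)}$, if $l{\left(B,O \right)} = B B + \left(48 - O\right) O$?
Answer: $-9127$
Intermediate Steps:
$l{\left(B,O \right)} = B^{2} + O \left(48 - O\right)$
$c + l{\left(\left(-12\right)^{2},179 \right)} = -6414 + \left(\left(\left(-12\right)^{2}\right)^{2} - 179^{2} + 48 \cdot 179\right) = -6414 + \left(144^{2} - 32041 + 8592\right) = -6414 + \left(20736 - 32041 + 8592\right) = -6414 - 2713 = -9127$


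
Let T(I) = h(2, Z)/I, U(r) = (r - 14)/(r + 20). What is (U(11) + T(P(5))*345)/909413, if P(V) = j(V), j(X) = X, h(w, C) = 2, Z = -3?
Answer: 4275/28191803 ≈ 0.00015164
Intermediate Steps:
P(V) = V
U(r) = (-14 + r)/(20 + r)
T(I) = 2/I
(U(11) + T(P(5))*345)/909413 = ((-14 + 11)/(20 + 11) + (2/5)*345)/909413 = (-3/31 + (2*(⅕))*345)*(1/909413) = ((1/31)*(-3) + (⅖)*345)*(1/909413) = (-3/31 + 138)*(1/909413) = (4275/31)*(1/909413) = 4275/28191803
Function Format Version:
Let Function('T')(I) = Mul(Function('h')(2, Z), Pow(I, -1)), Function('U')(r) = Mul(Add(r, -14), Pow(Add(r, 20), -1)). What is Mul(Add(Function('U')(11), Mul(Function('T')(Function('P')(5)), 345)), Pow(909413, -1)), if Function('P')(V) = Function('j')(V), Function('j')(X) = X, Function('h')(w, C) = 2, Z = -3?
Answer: Rational(4275, 28191803) ≈ 0.00015164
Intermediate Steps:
Function('P')(V) = V
Function('U')(r) = Mul(Pow(Add(20, r), -1), Add(-14, r)) (Function('U')(r) = Mul(Add(-14, r), Pow(Add(20, r), -1)) = Mul(Pow(Add(20, r), -1), Add(-14, r)))
Function('T')(I) = Mul(2, Pow(I, -1))
Mul(Add(Function('U')(11), Mul(Function('T')(Function('P')(5)), 345)), Pow(909413, -1)) = Mul(Add(Mul(Pow(Add(20, 11), -1), Add(-14, 11)), Mul(Mul(2, Pow(5, -1)), 345)), Pow(909413, -1)) = Mul(Add(Mul(Pow(31, -1), -3), Mul(Mul(2, Rational(1, 5)), 345)), Rational(1, 909413)) = Mul(Add(Mul(Rational(1, 31), -3), Mul(Rational(2, 5), 345)), Rational(1, 909413)) = Mul(Add(Rational(-3, 31), 138), Rational(1, 909413)) = Mul(Rational(4275, 31), Rational(1, 909413)) = Rational(4275, 28191803)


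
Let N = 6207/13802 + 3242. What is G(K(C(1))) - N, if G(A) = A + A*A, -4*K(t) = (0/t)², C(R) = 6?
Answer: -44752291/13802 ≈ -3242.4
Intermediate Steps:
K(t) = 0 (K(t) = -(0/t)²/4 = -¼*0² = -¼*0 = 0)
N = 44752291/13802 (N = 6207*(1/13802) + 3242 = 6207/13802 + 3242 = 44752291/13802 ≈ 3242.4)
G(A) = A + A²
G(K(C(1))) - N = 0*(1 + 0) - 1*44752291/13802 = 0*1 - 44752291/13802 = 0 - 44752291/13802 = -44752291/13802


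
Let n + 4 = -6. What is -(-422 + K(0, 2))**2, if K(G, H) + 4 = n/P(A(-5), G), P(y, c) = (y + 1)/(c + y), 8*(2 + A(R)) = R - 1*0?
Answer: -33039504/169 ≈ -1.9550e+5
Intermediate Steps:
n = -10 (n = -4 - 6 = -10)
A(R) = -2 + R/8 (A(R) = -2 + (R - 1*0)/8 = -2 + (R + 0)/8 = -2 + R/8)
P(y, c) = (1 + y)/(c + y)
K(G, H) = -262/13 + 80*G/13 (K(G, H) = -4 - 10*(G + (-2 + (1/8)*(-5)))/(1 + (-2 + (1/8)*(-5))) = -4 - 10*(G + (-2 - 5/8))/(1 + (-2 - 5/8)) = -4 - 10*(G - 21/8)/(1 - 21/8) = -4 - (210/13 - 80*G/13) = -4 - 10*(21/13 - 8*G/13) = -4 + (-210/13 + 80*G/13) = -262/13 + 80*G/13)
-(-422 + K(0, 2))**2 = -(-422 + (-262/13 + (80/13)*0))**2 = -(-422 + (-262/13 + 0))**2 = -(-422 - 262/13)**2 = -(-5748/13)**2 = -1*33039504/169 = -33039504/169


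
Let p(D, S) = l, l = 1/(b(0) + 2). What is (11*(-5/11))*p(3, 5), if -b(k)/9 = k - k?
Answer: -5/2 ≈ -2.5000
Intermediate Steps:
b(k) = 0 (b(k) = -9*(k - k) = -9*0 = 0)
l = ½ (l = 1/(0 + 2) = 1/2 = ½ ≈ 0.50000)
p(D, S) = ½
(11*(-5/11))*p(3, 5) = (11*(-5/11))*(½) = -5*½ = -5/2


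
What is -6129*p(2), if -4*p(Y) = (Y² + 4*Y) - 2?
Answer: 30645/2 ≈ 15323.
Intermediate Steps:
p(Y) = ½ - Y - Y²/4 (p(Y) = -((Y² + 4*Y) - 2)/4 = -(-2 + Y² + 4*Y)/4 = ½ - Y - Y²/4)
-6129*p(2) = -6129*(½ - 1*2 - ¼*2²) = -6129*(½ - 2 - ¼*4) = -6129*(½ - 2 - 1) = -6129*(-5/2) = 30645/2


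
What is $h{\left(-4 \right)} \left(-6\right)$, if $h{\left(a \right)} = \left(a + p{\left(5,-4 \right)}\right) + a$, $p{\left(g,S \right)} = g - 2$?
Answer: $30$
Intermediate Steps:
$p{\left(g,S \right)} = -2 + g$ ($p{\left(g,S \right)} = g - 2 = -2 + g$)
$h{\left(a \right)} = 3 + 2 a$ ($h{\left(a \right)} = \left(a + \left(-2 + 5\right)\right) + a = \left(a + 3\right) + a = \left(3 + a\right) + a = 3 + 2 a$)
$h{\left(-4 \right)} \left(-6\right) = \left(3 + 2 \left(-4\right)\right) \left(-6\right) = \left(3 - 8\right) \left(-6\right) = \left(-5\right) \left(-6\right) = 30$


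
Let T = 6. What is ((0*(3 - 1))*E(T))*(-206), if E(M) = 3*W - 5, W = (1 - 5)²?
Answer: 0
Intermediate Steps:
W = 16 (W = (-4)² = 16)
E(M) = 43 (E(M) = 3*16 - 5 = 48 - 5 = 43)
((0*(3 - 1))*E(T))*(-206) = ((0*(3 - 1))*43)*(-206) = ((0*2)*43)*(-206) = (0*43)*(-206) = 0*(-206) = 0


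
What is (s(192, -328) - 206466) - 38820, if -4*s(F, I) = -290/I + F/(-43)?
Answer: -6919002235/28208 ≈ -2.4529e+5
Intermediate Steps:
s(F, I) = F/172 + 145/(2*I) (s(F, I) = -(-290/I + F/(-43))/4 = -(-290/I + F*(-1/43))/4 = -(-290/I - F/43)/4 = F/172 + 145/(2*I))
(s(192, -328) - 206466) - 38820 = ((1/172)*(12470 + 192*(-328))/(-328) - 206466) - 38820 = ((1/172)*(-1/328)*(12470 - 62976) - 206466) - 38820 = ((1/172)*(-1/328)*(-50506) - 206466) - 38820 = (25253/28208 - 206466) - 38820 = -5823967675/28208 - 38820 = -6919002235/28208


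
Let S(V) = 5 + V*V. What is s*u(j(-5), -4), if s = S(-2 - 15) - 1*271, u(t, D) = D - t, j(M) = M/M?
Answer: -115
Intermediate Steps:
j(M) = 1
S(V) = 5 + V²
s = 23 (s = (5 + (-2 - 15)²) - 1*271 = (5 + (-17)²) - 271 = (5 + 289) - 271 = 294 - 271 = 23)
s*u(j(-5), -4) = 23*(-4 - 1*1) = 23*(-4 - 1) = 23*(-5) = -115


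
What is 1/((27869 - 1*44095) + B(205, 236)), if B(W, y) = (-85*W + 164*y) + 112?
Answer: 1/5165 ≈ 0.00019361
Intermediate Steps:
B(W, y) = 112 - 85*W + 164*y
1/((27869 - 1*44095) + B(205, 236)) = 1/((27869 - 1*44095) + (112 - 85*205 + 164*236)) = 1/((27869 - 44095) + (112 - 17425 + 38704)) = 1/(-16226 + 21391) = 1/5165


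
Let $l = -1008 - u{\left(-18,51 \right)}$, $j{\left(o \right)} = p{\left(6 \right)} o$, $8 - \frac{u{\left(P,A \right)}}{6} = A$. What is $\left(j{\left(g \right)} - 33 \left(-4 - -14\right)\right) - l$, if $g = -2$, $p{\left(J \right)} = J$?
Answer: $408$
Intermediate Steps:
$u{\left(P,A \right)} = 48 - 6 A$
$j{\left(o \right)} = 6 o$
$l = -750$ ($l = -1008 - \left(48 - 306\right) = -1008 - -258 = -1008 + 258 = -750$)
$\left(j{\left(g \right)} - 33 \left(-4 - -14\right)\right) - l = \left(6 \left(-2\right) - 33 \left(-4 - -14\right)\right) - -750 = \left(-12 - 33 \left(-4 + 14\right)\right) + 750 = \left(-12 - 330\right) + 750 = -342 + 750 = 408$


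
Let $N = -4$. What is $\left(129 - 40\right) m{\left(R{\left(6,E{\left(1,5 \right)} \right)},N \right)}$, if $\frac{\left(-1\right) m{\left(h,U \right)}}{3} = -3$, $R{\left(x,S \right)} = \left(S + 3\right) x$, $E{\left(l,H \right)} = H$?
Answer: $801$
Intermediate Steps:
$R{\left(x,S \right)} = x \left(3 + S\right)$ ($R{\left(x,S \right)} = \left(3 + S\right) x = x \left(3 + S\right)$)
$m{\left(h,U \right)} = 9$ ($m{\left(h,U \right)} = \left(-3\right) \left(-3\right) = 9$)
$\left(129 - 40\right) m{\left(R{\left(6,E{\left(1,5 \right)} \right)},N \right)} = \left(129 - 40\right) 9 = 89 \cdot 9 = 801$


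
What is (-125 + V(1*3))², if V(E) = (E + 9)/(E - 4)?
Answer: 18769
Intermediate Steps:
V(E) = (9 + E)/(-4 + E)
(-125 + V(1*3))² = (-125 + (9 + 1*3)/(-4 + 1*3))² = (-125 + (9 + 3)/(-4 + 3))² = (-125 + 12/(-1))² = (-125 - 1*12)² = (-125 - 12)² = (-137)² = 18769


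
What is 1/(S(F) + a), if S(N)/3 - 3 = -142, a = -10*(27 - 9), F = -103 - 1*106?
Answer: -1/597 ≈ -0.0016750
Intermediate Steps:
F = -209 (F = -103 - 106 = -209)
a = -180 (a = -10*18 = -180)
S(N) = -417 (S(N) = 9 + 3*(-142) = 9 - 426 = -417)
1/(S(F) + a) = 1/(-417 - 180) = 1/(-597) = -1/597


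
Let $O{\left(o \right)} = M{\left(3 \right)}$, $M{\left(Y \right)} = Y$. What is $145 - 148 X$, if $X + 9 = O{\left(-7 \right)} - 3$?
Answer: $1477$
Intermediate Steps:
$O{\left(o \right)} = 3$
$X = -9$ ($X = -9 + \left(3 - 3\right) = -9 + 0 = -9$)
$145 - 148 X = 145 - -1332 = 145 + 1332 = 1477$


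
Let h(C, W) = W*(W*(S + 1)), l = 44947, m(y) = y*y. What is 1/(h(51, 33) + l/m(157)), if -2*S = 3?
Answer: -49298/26752867 ≈ -0.0018427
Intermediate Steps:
S = -3/2 (S = -½*3 = -3/2 ≈ -1.5000)
m(y) = y²
h(C, W) = -W²/2 (h(C, W) = W*(W*(-3/2 + 1)) = W*(W*(-½)) = W*(-W/2) = -W²/2)
1/(h(51, 33) + l/m(157)) = 1/(-½*33² + 44947/(157²)) = 1/(-½*1089 + 44947/24649) = 1/(-1089/2 + 44947*(1/24649)) = 1/(-1089/2 + 44947/24649) = 1/(-26752867/49298) = -49298/26752867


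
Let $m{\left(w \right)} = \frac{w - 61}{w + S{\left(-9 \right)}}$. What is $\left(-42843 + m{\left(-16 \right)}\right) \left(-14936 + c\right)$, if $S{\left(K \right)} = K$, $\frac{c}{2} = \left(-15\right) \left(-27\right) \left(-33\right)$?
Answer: $\frac{44624202668}{25} \approx 1.785 \cdot 10^{9}$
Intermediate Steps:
$c = -26730$ ($c = 2 \left(-15\right) \left(-27\right) \left(-33\right) = 2 \cdot 405 \left(-33\right) = 2 \left(-13365\right) = -26730$)
$m{\left(w \right)} = \frac{-61 + w}{-9 + w}$ ($m{\left(w \right)} = \frac{w - 61}{w - 9} = \frac{-61 + w}{-9 + w}$)
$\left(-42843 + m{\left(-16 \right)}\right) \left(-14936 + c\right) = \left(-42843 + \frac{-61 - 16}{-9 - 16}\right) \left(-14936 - 26730\right) = \left(-42843 + \frac{1}{-25} \left(-77\right)\right) \left(-41666\right) = \left(-42843 - - \frac{77}{25}\right) \left(-41666\right) = \left(-42843 + \frac{77}{25}\right) \left(-41666\right) = \left(- \frac{1070998}{25}\right) \left(-41666\right) = \frac{44624202668}{25}$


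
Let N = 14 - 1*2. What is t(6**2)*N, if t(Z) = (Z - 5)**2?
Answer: 11532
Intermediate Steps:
N = 12 (N = 14 - 2 = 12)
t(Z) = (-5 + Z)**2
t(6**2)*N = (-5 + 6**2)**2*12 = (-5 + 36)**2*12 = 31**2*12 = 961*12 = 11532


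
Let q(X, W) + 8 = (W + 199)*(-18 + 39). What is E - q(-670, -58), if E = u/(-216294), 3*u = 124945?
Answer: -1916273491/648882 ≈ -2953.2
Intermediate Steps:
u = 124945/3 (u = (⅓)*124945 = 124945/3 ≈ 41648.)
E = -124945/648882 (E = (124945/3)/(-216294) = (124945/3)*(-1/216294) = -124945/648882 ≈ -0.19255)
q(X, W) = 4171 + 21*W (q(X, W) = -8 + (W + 199)*(-18 + 39) = -8 + (199 + W)*21 = -8 + (4179 + 21*W) = 4171 + 21*W)
E - q(-670, -58) = -124945/648882 - (4171 + 21*(-58)) = -124945/648882 - (4171 - 1218) = -124945/648882 - 1*2953 = -124945/648882 - 2953 = -1916273491/648882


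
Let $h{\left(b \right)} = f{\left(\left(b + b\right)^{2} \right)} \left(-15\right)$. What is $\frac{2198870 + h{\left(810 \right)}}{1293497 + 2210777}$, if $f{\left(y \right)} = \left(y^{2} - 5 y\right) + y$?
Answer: $- \frac{51655985368565}{1752137} \approx -2.9482 \cdot 10^{7}$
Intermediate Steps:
$f{\left(y \right)} = y^{2} - 4 y$
$h{\left(b \right)} = - 60 b^{2} \left(-4 + 4 b^{2}\right)$ ($h{\left(b \right)} = \left(b + b\right)^{2} \left(-4 + \left(b + b\right)^{2}\right) \left(-15\right) = \left(2 b\right)^{2} \left(-4 + \left(2 b\right)^{2}\right) \left(-15\right) = 4 b^{2} \left(-4 + 4 b^{2}\right) \left(-15\right) = - 60 b^{2} \left(-4 + 4 b^{2}\right)$)
$\frac{2198870 + h{\left(810 \right)}}{1293497 + 2210777} = \frac{2198870 + 240 \cdot 810^{2} \left(1 - 810^{2}\right)}{1293497 + 2210777} = \frac{2198870 + 240 \cdot 656100 \left(1 - 656100\right)}{3504274} = \left(2198870 + 240 \cdot 656100 \left(1 - 656100\right)\right) \frac{1}{3504274} = \left(2198870 + 240 \cdot 656100 \left(-656099\right)\right) \frac{1}{3504274} = \left(2198870 - 103311972936000\right) \frac{1}{3504274} = \left(-103311970737130\right) \frac{1}{3504274} = - \frac{51655985368565}{1752137}$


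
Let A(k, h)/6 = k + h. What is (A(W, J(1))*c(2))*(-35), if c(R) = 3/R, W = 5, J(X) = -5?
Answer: 0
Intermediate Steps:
A(k, h) = 6*h + 6*k (A(k, h) = 6*(k + h) = 6*(h + k) = 6*h + 6*k)
(A(W, J(1))*c(2))*(-35) = ((6*(-5) + 6*5)*(3/2))*(-35) = ((-30 + 30)*(3*(½)))*(-35) = (0*(3/2))*(-35) = 0*(-35) = 0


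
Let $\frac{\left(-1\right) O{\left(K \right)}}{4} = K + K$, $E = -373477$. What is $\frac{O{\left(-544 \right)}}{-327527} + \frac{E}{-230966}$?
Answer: $\frac{121318637347}{75647601082} \approx 1.6037$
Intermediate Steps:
$O{\left(K \right)} = - 8 K$ ($O{\left(K \right)} = - 4 \left(K + K\right) = - 4 \cdot 2 K = - 8 K$)
$\frac{O{\left(-544 \right)}}{-327527} + \frac{E}{-230966} = \frac{\left(-8\right) \left(-544\right)}{-327527} - \frac{373477}{-230966} = 4352 \left(- \frac{1}{327527}\right) - - \frac{373477}{230966} = - \frac{4352}{327527} + \frac{373477}{230966} = \frac{121318637347}{75647601082}$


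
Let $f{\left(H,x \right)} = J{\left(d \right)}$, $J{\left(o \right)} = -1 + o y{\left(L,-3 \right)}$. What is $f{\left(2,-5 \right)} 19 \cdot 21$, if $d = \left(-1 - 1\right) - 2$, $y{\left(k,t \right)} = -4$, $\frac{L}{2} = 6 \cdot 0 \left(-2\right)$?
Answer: $5985$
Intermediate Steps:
$L = 0$ ($L = 2 \cdot 6 \cdot 0 \left(-2\right) = 2 \cdot 0 \left(-2\right) = 2 \cdot 0 = 0$)
$d = -4$ ($d = -2 - 2 = -4$)
$J{\left(o \right)} = -1 - 4 o$ ($J{\left(o \right)} = -1 + o \left(-4\right) = -1 - 4 o$)
$f{\left(H,x \right)} = 15$ ($f{\left(H,x \right)} = -1 - -16 = -1 + 16 = 15$)
$f{\left(2,-5 \right)} 19 \cdot 21 = 15 \cdot 19 \cdot 21 = 285 \cdot 21 = 5985$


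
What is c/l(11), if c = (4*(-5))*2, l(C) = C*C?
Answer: -40/121 ≈ -0.33058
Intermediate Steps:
l(C) = C**2
c = -40 (c = -20*2 = -40)
c/l(11) = -40/(11**2) = -40/121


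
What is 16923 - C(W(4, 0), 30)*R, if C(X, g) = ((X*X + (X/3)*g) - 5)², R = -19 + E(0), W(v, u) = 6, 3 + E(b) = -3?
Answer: 223948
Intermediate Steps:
E(b) = -6 (E(b) = -3 - 3 = -6)
R = -25 (R = -19 - 6 = -25)
C(X, g) = (-5 + X² + X*g/3)² (C(X, g) = ((X² + (X*(⅓))*g) - 5)² = ((X² + (X/3)*g) - 5)² = ((X² + X*g/3) - 5)² = (-5 + X² + X*g/3)²)
16923 - C(W(4, 0), 30)*R = 16923 - (-15 + 3*6² + 6*30)²/9*(-25) = 16923 - (-15 + 3*36 + 180)²/9*(-25) = 16923 - (-15 + 108 + 180)²/9*(-25) = 16923 - (⅑)*273²*(-25) = 16923 - (⅑)*74529*(-25) = 16923 - 8281*(-25) = 16923 - 1*(-207025) = 16923 + 207025 = 223948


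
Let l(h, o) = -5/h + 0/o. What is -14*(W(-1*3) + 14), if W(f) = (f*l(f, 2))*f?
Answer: -406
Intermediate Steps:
l(h, o) = -5/h (l(h, o) = -5/h + 0 = -5/h)
W(f) = -5*f (W(f) = (f*(-5/f))*f = -5*f)
-14*(W(-1*3) + 14) = -14*(-(-5)*3 + 14) = -14*(-5*(-3) + 14) = -14*(15 + 14) = -14*29 = -406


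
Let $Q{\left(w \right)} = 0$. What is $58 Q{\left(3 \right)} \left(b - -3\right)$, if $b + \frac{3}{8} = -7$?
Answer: $0$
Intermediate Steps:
$b = - \frac{59}{8}$ ($b = - \frac{3}{8} - 7 = - \frac{59}{8} \approx -7.375$)
$58 Q{\left(3 \right)} \left(b - -3\right) = 58 \cdot 0 \left(- \frac{59}{8} - -3\right) = 58 \cdot 0 \left(- \frac{59}{8} + 3\right) = 58 \cdot 0 \left(- \frac{35}{8}\right) = 58 \cdot 0 = 0$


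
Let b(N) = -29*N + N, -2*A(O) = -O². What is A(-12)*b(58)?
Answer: -116928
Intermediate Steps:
A(O) = O²/2 (A(O) = -(-1)*O²/2 = O²/2)
b(N) = -28*N
A(-12)*b(58) = ((½)*(-12)²)*(-28*58) = ((½)*144)*(-1624) = 72*(-1624) = -116928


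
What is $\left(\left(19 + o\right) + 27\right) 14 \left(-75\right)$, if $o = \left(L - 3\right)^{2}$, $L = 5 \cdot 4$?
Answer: $-351750$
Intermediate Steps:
$L = 20$
$o = 289$ ($o = \left(20 - 3\right)^{2} = 17^{2} = 289$)
$\left(\left(19 + o\right) + 27\right) 14 \left(-75\right) = \left(\left(19 + 289\right) + 27\right) 14 \left(-75\right) = \left(308 + 27\right) 14 \left(-75\right) = 335 \cdot 14 \left(-75\right) = 4690 \left(-75\right) = -351750$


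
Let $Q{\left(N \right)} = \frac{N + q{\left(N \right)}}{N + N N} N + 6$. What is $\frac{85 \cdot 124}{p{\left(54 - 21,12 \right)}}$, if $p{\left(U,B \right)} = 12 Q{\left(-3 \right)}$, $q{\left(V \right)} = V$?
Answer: $\frac{2635}{27} \approx 97.593$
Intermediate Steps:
$Q{\left(N \right)} = 6 + \frac{2 N^{2}}{N + N^{2}}$ ($Q{\left(N \right)} = \frac{N + N}{N + N N} N + 6 = \frac{2 N}{N + N^{2}} N + 6 = \frac{2 N^{2}}{N + N^{2}} + 6 = 6 + \frac{2 N^{2}}{N + N^{2}}$)
$p{\left(U,B \right)} = 108$ ($p{\left(U,B \right)} = 12 \frac{2 \left(3 + 4 \left(-3\right)\right)}{1 - 3} = 12 \frac{2 \left(3 - 12\right)}{-2} = 12 \cdot 2 \left(- \frac{1}{2}\right) \left(-9\right) = 12 \cdot 9 = 108$)
$\frac{85 \cdot 124}{p{\left(54 - 21,12 \right)}} = \frac{85 \cdot 124}{108} = 10540 \cdot \frac{1}{108} = \frac{2635}{27}$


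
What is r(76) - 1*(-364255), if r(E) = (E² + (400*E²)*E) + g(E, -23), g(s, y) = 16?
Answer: 175960447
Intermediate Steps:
r(E) = 16 + E² + 400*E³ (r(E) = (E² + (400*E²)*E) + 16 = (E² + 400*E³) + 16 = 16 + E² + 400*E³)
r(76) - 1*(-364255) = (16 + 76² + 400*76³) - 1*(-364255) = (16 + 5776 + 400*438976) + 364255 = (16 + 5776 + 175590400) + 364255 = 175596192 + 364255 = 175960447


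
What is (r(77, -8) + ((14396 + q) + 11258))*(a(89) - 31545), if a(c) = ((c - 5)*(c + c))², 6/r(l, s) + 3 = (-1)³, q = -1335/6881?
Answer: 78912401081069565/13762 ≈ 5.7341e+12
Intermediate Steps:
q = -1335/6881 (q = -1335*1/6881 = -1335/6881 ≈ -0.19401)
r(l, s) = -3/2 (r(l, s) = 6/(-3 + (-1)³) = 6/(-3 - 1) = 6/(-4) = 6*(-¼) = -3/2)
a(c) = 4*c²*(-5 + c)² (a(c) = ((-5 + c)*(2*c))² = (2*c*(-5 + c))² = 4*c²*(-5 + c)²)
(r(77, -8) + ((14396 + q) + 11258))*(a(89) - 31545) = (-3/2 + ((14396 - 1335/6881) + 11258))*(4*89²*(-5 + 89)² - 31545) = (-3/2 + (99057541/6881 + 11258))*(4*7921*84² - 31545) = (-3/2 + 176523839/6881)*(4*7921*7056 - 31545) = 353027035*(223562304 - 31545)/13762 = (353027035/13762)*223530759 = 78912401081069565/13762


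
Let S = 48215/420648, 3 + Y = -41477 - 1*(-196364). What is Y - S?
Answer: 65151596617/420648 ≈ 1.5488e+5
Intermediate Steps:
Y = 154884 (Y = -3 + (-41477 - 1*(-196364)) = -3 + (-41477 + 196364) = -3 + 154887 = 154884)
S = 48215/420648 (S = 48215*(1/420648) = 48215/420648 ≈ 0.11462)
Y - S = 154884 - 1*48215/420648 = 154884 - 48215/420648 = 65151596617/420648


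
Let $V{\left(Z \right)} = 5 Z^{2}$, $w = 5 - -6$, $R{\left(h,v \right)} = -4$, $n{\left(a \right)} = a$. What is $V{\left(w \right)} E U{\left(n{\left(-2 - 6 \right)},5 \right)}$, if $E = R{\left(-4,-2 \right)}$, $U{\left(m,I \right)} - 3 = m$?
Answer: $12100$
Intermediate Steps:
$U{\left(m,I \right)} = 3 + m$
$w = 11$ ($w = 5 + 6 = 11$)
$E = -4$
$V{\left(w \right)} E U{\left(n{\left(-2 - 6 \right)},5 \right)} = 5 \cdot 11^{2} \left(-4\right) \left(3 - 8\right) = 5 \cdot 121 \left(-4\right) \left(3 - 8\right) = 605 \left(-4\right) \left(3 - 8\right) = \left(-2420\right) \left(-5\right) = 12100$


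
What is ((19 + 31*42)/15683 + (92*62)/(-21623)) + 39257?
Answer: 13312518130964/339113509 ≈ 39257.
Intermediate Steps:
((19 + 31*42)/15683 + (92*62)/(-21623)) + 39257 = ((19 + 1302)*(1/15683) + 5704*(-1/21623)) + 39257 = (1321*(1/15683) - 5704/21623) + 39257 = (1321/15683 - 5704/21623) + 39257 = -60891849/339113509 + 39257 = 13312518130964/339113509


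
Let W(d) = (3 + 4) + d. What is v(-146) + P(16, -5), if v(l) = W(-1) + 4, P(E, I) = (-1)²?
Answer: 11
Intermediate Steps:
P(E, I) = 1
W(d) = 7 + d
v(l) = 10 (v(l) = (7 - 1) + 4 = 6 + 4 = 10)
v(-146) + P(16, -5) = 10 + 1 = 11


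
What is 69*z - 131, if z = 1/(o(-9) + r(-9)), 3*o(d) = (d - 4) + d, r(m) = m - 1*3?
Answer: -7805/58 ≈ -134.57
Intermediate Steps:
r(m) = -3 + m (r(m) = m - 3 = -3 + m)
o(d) = -4/3 + 2*d/3 (o(d) = ((d - 4) + d)/3 = ((-4 + d) + d)/3 = (-4 + 2*d)/3 = -4/3 + 2*d/3)
z = -3/58 (z = 1/((-4/3 + (2/3)*(-9)) + (-3 - 9)) = 1/((-4/3 - 6) - 12) = 1/(-22/3 - 12) = 1/(-58/3) = -3/58 ≈ -0.051724)
69*z - 131 = 69*(-3/58) - 131 = -207/58 - 131 = -7805/58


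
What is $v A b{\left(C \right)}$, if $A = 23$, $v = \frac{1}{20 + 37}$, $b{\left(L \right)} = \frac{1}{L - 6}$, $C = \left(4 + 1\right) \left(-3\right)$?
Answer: $- \frac{23}{1197} \approx -0.019215$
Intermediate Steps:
$C = -15$ ($C = 5 \left(-3\right) = -15$)
$b{\left(L \right)} = \frac{1}{-6 + L}$
$v = \frac{1}{57} \approx 0.017544$
$v A b{\left(C \right)} = \frac{\frac{1}{57} \cdot 23}{-6 - 15} = \frac{23}{57 \left(-21\right)} = \frac{23}{57} \left(- \frac{1}{21}\right) = - \frac{23}{1197}$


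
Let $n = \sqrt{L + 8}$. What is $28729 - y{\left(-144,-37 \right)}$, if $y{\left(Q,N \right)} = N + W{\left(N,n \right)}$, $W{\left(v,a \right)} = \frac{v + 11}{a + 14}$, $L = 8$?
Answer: $\frac{258907}{9} \approx 28767.0$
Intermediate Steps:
$n = 4$ ($n = \sqrt{8 + 8} = \sqrt{16} = 4$)
$W{\left(v,a \right)} = \frac{11 + v}{14 + a}$
$y{\left(Q,N \right)} = \frac{11}{18} + \frac{19 N}{18}$ ($y{\left(Q,N \right)} = N + \frac{11 + N}{14 + 4} = N + \frac{11 + N}{18} = N + \left(\frac{11}{18} + \frac{N}{18}\right) = \frac{11}{18} + \frac{19 N}{18}$)
$28729 - y{\left(-144,-37 \right)} = 28729 - \left(\frac{11}{18} + \frac{19}{18} \left(-37\right)\right) = 28729 - \left(\frac{11}{18} - \frac{703}{18}\right) = 28729 - - \frac{346}{9} = 28729 + \frac{346}{9} = \frac{258907}{9}$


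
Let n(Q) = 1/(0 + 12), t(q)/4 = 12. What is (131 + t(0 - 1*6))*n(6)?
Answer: 179/12 ≈ 14.917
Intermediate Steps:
t(q) = 48 (t(q) = 4*12 = 48)
n(Q) = 1/12
(131 + t(0 - 1*6))*n(6) = (131 + 48)*(1/12) = 179*(1/12) = 179/12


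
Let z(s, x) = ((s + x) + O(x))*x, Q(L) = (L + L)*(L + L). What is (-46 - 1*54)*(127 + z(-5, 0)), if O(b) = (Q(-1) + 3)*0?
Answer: -12700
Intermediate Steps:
Q(L) = 4*L² (Q(L) = (2*L)*(2*L) = 4*L²)
O(b) = 0 (O(b) = (4*(-1)² + 3)*0 = (4*1 + 3)*0 = (4 + 3)*0 = 7*0 = 0)
z(s, x) = x*(s + x) (z(s, x) = ((s + x) + 0)*x = (s + x)*x = x*(s + x))
(-46 - 1*54)*(127 + z(-5, 0)) = (-46 - 1*54)*(127 + 0*(-5 + 0)) = (-46 - 54)*(127 + 0*(-5)) = -100*(127 + 0) = -100*127 = -12700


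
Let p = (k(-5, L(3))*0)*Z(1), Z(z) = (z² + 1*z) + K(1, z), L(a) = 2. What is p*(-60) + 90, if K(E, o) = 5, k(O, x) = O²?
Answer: 90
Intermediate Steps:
Z(z) = 5 + z + z² (Z(z) = (z² + 1*z) + 5 = (z² + z) + 5 = (z + z²) + 5 = 5 + z + z²)
p = 0 (p = ((-5)²*0)*(5 + 1 + 1²) = (25*0)*(5 + 1 + 1) = 0*7 = 0)
p*(-60) + 90 = 0*(-60) + 90 = 0 + 90 = 90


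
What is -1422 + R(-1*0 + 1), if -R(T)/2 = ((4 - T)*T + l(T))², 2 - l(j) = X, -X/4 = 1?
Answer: -1584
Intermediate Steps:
X = -4 (X = -4*1 = -4)
l(j) = 6 (l(j) = 2 - 1*(-4) = 2 + 4 = 6)
R(T) = -2*(6 + T*(4 - T))² (R(T) = -2*((4 - T)*T + 6)² = -2*(T*(4 - T) + 6)² = -2*(6 + T*(4 - T))²)
-1422 + R(-1*0 + 1) = -1422 - 2*(6 - (-1*0 + 1)² + 4*(-1*0 + 1))² = -1422 - 2*(6 - (0 + 1)² + 4*(0 + 1))² = -1422 - 2*(6 - 1*1² + 4*1)² = -1422 - 2*(6 - 1*1 + 4)² = -1422 - 2*(6 - 1 + 4)² = -1422 - 2*9² = -1422 - 2*81 = -1422 - 162 = -1584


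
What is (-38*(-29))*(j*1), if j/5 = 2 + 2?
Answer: 22040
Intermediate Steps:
j = 20 (j = 5*(2 + 2) = 5*4 = 20)
(-38*(-29))*(j*1) = (-38*(-29))*(20*1) = 1102*20 = 22040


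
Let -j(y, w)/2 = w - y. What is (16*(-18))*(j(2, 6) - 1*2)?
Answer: 2880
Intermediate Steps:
j(y, w) = -2*w + 2*y (j(y, w) = -2*(w - y) = -2*w + 2*y)
(16*(-18))*(j(2, 6) - 1*2) = (16*(-18))*((-2*6 + 2*2) - 1*2) = -288*((-12 + 4) - 2) = -288*(-8 - 2) = -288*(-10) = 2880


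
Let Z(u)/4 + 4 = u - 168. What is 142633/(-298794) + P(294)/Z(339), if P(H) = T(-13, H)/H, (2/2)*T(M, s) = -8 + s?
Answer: -40828253/85790572 ≈ -0.47591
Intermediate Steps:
T(M, s) = -8 + s
Z(u) = -688 + 4*u (Z(u) = -16 + 4*(u - 168) = -16 + 4*(-168 + u) = -16 + (-672 + 4*u) = -688 + 4*u)
P(H) = (-8 + H)/H
142633/(-298794) + P(294)/Z(339) = 142633/(-298794) + ((-8 + 294)/294)/(-688 + 4*339) = 142633*(-1/298794) + ((1/294)*286)/(-688 + 1356) = -7507/15726 + (143/147)/668 = -7507/15726 + (143/147)*(1/668) = -7507/15726 + 143/98196 = -40828253/85790572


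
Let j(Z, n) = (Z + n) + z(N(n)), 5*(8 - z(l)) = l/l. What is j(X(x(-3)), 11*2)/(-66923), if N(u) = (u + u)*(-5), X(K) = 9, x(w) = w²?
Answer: -194/334615 ≈ -0.00057977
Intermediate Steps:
N(u) = -10*u (N(u) = (2*u)*(-5) = -10*u)
z(l) = 39/5 (z(l) = 8 - l/(5*l) = 8 - ⅕*1 = 8 - ⅕ = 39/5)
j(Z, n) = 39/5 + Z + n (j(Z, n) = (Z + n) + 39/5 = 39/5 + Z + n)
j(X(x(-3)), 11*2)/(-66923) = (39/5 + 9 + 11*2)/(-66923) = (39/5 + 9 + 22)*(-1/66923) = (194/5)*(-1/66923) = -194/334615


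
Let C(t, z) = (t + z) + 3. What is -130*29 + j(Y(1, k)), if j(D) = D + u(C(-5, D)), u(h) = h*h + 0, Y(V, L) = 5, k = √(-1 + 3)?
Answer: -3756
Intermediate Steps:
k = √2 ≈ 1.4142
C(t, z) = 3 + t + z
u(h) = h² (u(h) = h² + 0 = h²)
j(D) = D + (-2 + D)² (j(D) = D + (3 - 5 + D)² = D + (-2 + D)²)
-130*29 + j(Y(1, k)) = -130*29 + (5 + (-2 + 5)²) = -3770 + (5 + 3²) = -3770 + (5 + 9) = -3770 + 14 = -3756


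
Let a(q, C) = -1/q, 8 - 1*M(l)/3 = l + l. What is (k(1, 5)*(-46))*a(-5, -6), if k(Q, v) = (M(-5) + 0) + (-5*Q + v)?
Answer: -2484/5 ≈ -496.80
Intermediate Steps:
M(l) = 24 - 6*l (M(l) = 24 - 3*(l + l) = 24 - 6*l)
k(Q, v) = 54 + v - 5*Q (k(Q, v) = ((24 - 6*(-5)) + 0) + (-5*Q + v) = ((24 + 30) + 0) + (v - 5*Q) = (54 + 0) + (v - 5*Q) = 54 + (v - 5*Q) = 54 + v - 5*Q)
(k(1, 5)*(-46))*a(-5, -6) = ((54 + 5 - 5*1)*(-46))*(-1/(-5)) = ((54 + 5 - 5)*(-46))*(-1*(-1/5)) = (54*(-46))*(1/5) = -2484*1/5 = -2484/5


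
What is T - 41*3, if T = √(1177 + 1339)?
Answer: -123 + 2*√629 ≈ -72.840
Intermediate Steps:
T = 2*√629 (T = √2516 = 2*√629 ≈ 50.160)
T - 41*3 = 2*√629 - 41*3 = 2*√629 - 1*123 = 2*√629 - 123 = -123 + 2*√629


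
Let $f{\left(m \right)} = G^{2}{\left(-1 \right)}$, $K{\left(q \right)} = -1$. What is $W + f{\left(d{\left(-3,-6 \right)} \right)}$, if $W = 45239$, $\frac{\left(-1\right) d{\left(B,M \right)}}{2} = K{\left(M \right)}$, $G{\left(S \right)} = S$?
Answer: $45240$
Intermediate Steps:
$d{\left(B,M \right)} = 2$ ($d{\left(B,M \right)} = \left(-2\right) \left(-1\right) = 2$)
$f{\left(m \right)} = 1$ ($f{\left(m \right)} = \left(-1\right)^{2} = 1$)
$W + f{\left(d{\left(-3,-6 \right)} \right)} = 45239 + 1 = 45240$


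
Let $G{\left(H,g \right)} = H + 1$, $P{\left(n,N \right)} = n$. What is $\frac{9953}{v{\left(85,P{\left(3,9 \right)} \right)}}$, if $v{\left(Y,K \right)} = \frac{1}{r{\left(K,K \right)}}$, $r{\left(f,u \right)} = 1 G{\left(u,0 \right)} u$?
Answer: $119436$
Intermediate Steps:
$G{\left(H,g \right)} = 1 + H$
$r{\left(f,u \right)} = u \left(1 + u\right)$ ($r{\left(f,u \right)} = 1 \left(1 + u\right) u = \left(1 + u\right) u = u \left(1 + u\right)$)
$v{\left(Y,K \right)} = \frac{1}{K \left(1 + K\right)}$
$\frac{9953}{v{\left(85,P{\left(3,9 \right)} \right)}} = \frac{9953}{\frac{1}{3} \frac{1}{1 + 3}} = \frac{9953}{\frac{1}{3} \cdot \frac{1}{4}} = 9953 \frac{1}{\frac{1}{12}} = 9953 \cdot 12 = 119436$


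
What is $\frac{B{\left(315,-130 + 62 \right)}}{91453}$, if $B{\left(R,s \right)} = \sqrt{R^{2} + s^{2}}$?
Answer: $\frac{\sqrt{103849}}{91453} \approx 0.0035237$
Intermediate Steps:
$\frac{B{\left(315,-130 + 62 \right)}}{91453} = \frac{\sqrt{315^{2} + \left(-130 + 62\right)^{2}}}{91453} = \sqrt{99225 + \left(-68\right)^{2}} \cdot \frac{1}{91453} = \sqrt{99225 + 4624} \cdot \frac{1}{91453} = \sqrt{103849} \cdot \frac{1}{91453} = \frac{\sqrt{103849}}{91453}$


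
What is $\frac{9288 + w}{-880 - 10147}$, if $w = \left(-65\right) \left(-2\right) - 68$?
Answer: $- \frac{9350}{11027} \approx -0.84792$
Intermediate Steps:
$w = 62$ ($w = 130 - 68 = 62$)
$\frac{9288 + w}{-880 - 10147} = \frac{9288 + 62}{-880 - 10147} = \frac{9350}{-11027} = 9350 \left(- \frac{1}{11027}\right) = - \frac{9350}{11027}$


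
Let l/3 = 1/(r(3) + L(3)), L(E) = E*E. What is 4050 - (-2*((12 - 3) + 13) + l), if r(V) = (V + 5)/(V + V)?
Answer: 126905/31 ≈ 4093.7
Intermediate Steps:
r(V) = (5 + V)/(2*V) (r(V) = (5 + V)/((2*V)) = (5 + V)*(1/(2*V)) = (5 + V)/(2*V))
L(E) = E²
l = 9/31 (l = 3/((½)*(5 + 3)/3 + 3²) = 3/((½)*(⅓)*8 + 9) = 3/(4/3 + 9) = 3/(31/3) = 3*(3/31) = 9/31 ≈ 0.29032)
4050 - (-2*((12 - 3) + 13) + l) = 4050 - (-2*((12 - 3) + 13) + 9/31) = 4050 - (-2*(9 + 13) + 9/31) = 4050 - (-2*22 + 9/31) = 4050 - (-44 + 9/31) = 4050 - 1*(-1355/31) = 4050 + 1355/31 = 126905/31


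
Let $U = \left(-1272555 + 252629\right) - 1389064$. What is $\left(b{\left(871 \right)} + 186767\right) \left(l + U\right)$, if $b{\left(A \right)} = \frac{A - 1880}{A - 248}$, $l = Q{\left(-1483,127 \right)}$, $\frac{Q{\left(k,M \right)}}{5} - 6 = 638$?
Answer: $- \frac{279922964180640}{623} \approx -4.4931 \cdot 10^{11}$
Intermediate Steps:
$Q{\left(k,M \right)} = 3220$ ($Q{\left(k,M \right)} = 30 + 5 \cdot 638 = 30 + 3190 = 3220$)
$U = -2408990$ ($U = -1019926 - 1389064 = -2408990$)
$l = 3220$
$b{\left(A \right)} = \frac{-1880 + A}{-248 + A}$ ($b{\left(A \right)} = \frac{-1880 + A}{A - 248} = \frac{-1880 + A}{-248 + A}$)
$\left(b{\left(871 \right)} + 186767\right) \left(l + U\right) = \left(\frac{-1880 + 871}{-248 + 871} + 186767\right) \left(3220 - 2408990\right) = \left(\frac{1}{623} \left(-1009\right) + 186767\right) \left(-2405770\right) = \left(- \frac{1009}{623} + 186767\right) \left(-2405770\right) = \frac{116354832}{623} \left(-2405770\right) = - \frac{279922964180640}{623}$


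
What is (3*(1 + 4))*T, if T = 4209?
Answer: 63135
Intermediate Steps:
(3*(1 + 4))*T = (3*(1 + 4))*4209 = (3*5)*4209 = 15*4209 = 63135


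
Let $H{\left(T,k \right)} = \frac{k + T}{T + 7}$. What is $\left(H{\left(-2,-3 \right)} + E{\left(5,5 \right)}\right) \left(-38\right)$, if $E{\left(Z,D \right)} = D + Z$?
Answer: $-342$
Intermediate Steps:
$H{\left(T,k \right)} = \frac{T + k}{7 + T}$
$\left(H{\left(-2,-3 \right)} + E{\left(5,5 \right)}\right) \left(-38\right) = \left(\frac{-2 - 3}{7 - 2} + \left(5 + 5\right)\right) \left(-38\right) = \left(\frac{1}{5} \left(-5\right) + 10\right) \left(-38\right) = \left(-1 + 10\right) \left(-38\right) = 9 \left(-38\right) = -342$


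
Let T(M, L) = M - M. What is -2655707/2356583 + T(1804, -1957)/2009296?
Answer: -2655707/2356583 ≈ -1.1269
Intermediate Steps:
T(M, L) = 0
-2655707/2356583 + T(1804, -1957)/2009296 = -2655707/2356583 + 0/2009296 = -2655707*1/2356583 + 0*(1/2009296) = -2655707/2356583 + 0 = -2655707/2356583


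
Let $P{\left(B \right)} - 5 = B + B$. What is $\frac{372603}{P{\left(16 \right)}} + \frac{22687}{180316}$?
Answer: $\frac{67187121967}{6671692} \approx 10070.0$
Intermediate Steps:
$P{\left(B \right)} = 5 + 2 B$ ($P{\left(B \right)} = 5 + \left(B + B\right) = 5 + 2 B$)
$\frac{372603}{P{\left(16 \right)}} + \frac{22687}{180316} = \frac{372603}{5 + 2 \cdot 16} + \frac{22687}{180316} = \frac{372603}{5 + 32} + 22687 \cdot \frac{1}{180316} = \frac{372603}{37} + \frac{22687}{180316} = \frac{67187121967}{6671692}$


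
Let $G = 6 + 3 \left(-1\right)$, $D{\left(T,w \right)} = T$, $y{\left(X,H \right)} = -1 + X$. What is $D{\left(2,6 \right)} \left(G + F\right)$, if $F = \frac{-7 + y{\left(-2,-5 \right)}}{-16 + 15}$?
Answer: $26$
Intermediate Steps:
$G = 3$ ($G = 6 - 3 = 3$)
$F = 10$ ($F = \frac{-7 - 3}{-16 + 15} = \frac{-7 - 3}{-1} = \left(-10\right) \left(-1\right) = 10$)
$D{\left(2,6 \right)} \left(G + F\right) = 2 \left(3 + 10\right) = 2 \cdot 13 = 26$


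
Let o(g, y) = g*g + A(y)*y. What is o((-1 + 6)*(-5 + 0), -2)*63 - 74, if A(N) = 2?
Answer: 39049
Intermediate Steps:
o(g, y) = g² + 2*y (o(g, y) = g*g + 2*y = g² + 2*y)
o((-1 + 6)*(-5 + 0), -2)*63 - 74 = (((-1 + 6)*(-5 + 0))² + 2*(-2))*63 - 74 = ((5*(-5))² - 4)*63 - 74 = ((-25)² - 4)*63 - 74 = (625 - 4)*63 - 74 = 621*63 - 74 = 39123 - 74 = 39049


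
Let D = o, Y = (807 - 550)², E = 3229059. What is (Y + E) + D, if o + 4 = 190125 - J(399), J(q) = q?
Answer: 3484830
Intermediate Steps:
o = 189722 (o = -4 + (190125 - 1*399) = -4 + (190125 - 399) = -4 + 189726 = 189722)
Y = 66049 (Y = 257² = 66049)
D = 189722
(Y + E) + D = (66049 + 3229059) + 189722 = 3295108 + 189722 = 3484830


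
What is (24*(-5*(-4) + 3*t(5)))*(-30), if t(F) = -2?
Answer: -10080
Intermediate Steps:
(24*(-5*(-4) + 3*t(5)))*(-30) = (24*(-5*(-4) + 3*(-2)))*(-30) = (24*(20 - 6))*(-30) = (24*14)*(-30) = 336*(-30) = -10080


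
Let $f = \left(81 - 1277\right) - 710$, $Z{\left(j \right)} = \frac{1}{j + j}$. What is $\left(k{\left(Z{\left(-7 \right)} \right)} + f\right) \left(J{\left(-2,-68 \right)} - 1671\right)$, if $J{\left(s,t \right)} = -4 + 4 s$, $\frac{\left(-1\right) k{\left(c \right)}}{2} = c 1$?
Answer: $\frac{22452903}{7} \approx 3.2076 \cdot 10^{6}$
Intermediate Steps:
$Z{\left(j \right)} = \frac{1}{2 j}$
$f = -1906$ ($f = -1196 - 710 = -1906$)
$k{\left(c \right)} = - 2 c$ ($k{\left(c \right)} = - 2 c 1 = - 2 c$)
$\left(k{\left(Z{\left(-7 \right)} \right)} + f\right) \left(J{\left(-2,-68 \right)} - 1671\right) = \left(- 2 \frac{1}{2 \left(-7\right)} - 1906\right) \left(\left(-4 + 4 \left(-2\right)\right) - 1671\right) = \left(- 2 \cdot \frac{1}{2} \left(- \frac{1}{7}\right) - 1906\right) \left(\left(-4 - 8\right) - 1671\right) = \left(\left(-2\right) \left(- \frac{1}{14}\right) - 1906\right) \left(-12 - 1671\right) = \left(\frac{1}{7} - 1906\right) \left(-1683\right) = \left(- \frac{13341}{7}\right) \left(-1683\right) = \frac{22452903}{7}$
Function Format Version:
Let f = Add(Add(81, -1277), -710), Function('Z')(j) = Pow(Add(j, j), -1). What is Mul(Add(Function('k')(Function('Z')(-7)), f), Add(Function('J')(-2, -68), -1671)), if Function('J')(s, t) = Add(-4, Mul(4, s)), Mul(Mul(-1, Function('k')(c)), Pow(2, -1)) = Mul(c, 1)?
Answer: Rational(22452903, 7) ≈ 3.2076e+6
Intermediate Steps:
Function('Z')(j) = Mul(Rational(1, 2), Pow(j, -1)) (Function('Z')(j) = Pow(Mul(2, j), -1) = Mul(Rational(1, 2), Pow(j, -1)))
f = -1906 (f = Add(-1196, -710) = -1906)
Function('k')(c) = Mul(-2, c) (Function('k')(c) = Mul(-2, Mul(c, 1)) = Mul(-2, c))
Mul(Add(Function('k')(Function('Z')(-7)), f), Add(Function('J')(-2, -68), -1671)) = Mul(Add(Mul(-2, Mul(Rational(1, 2), Pow(-7, -1))), -1906), Add(Add(-4, Mul(4, -2)), -1671)) = Mul(Add(Mul(-2, Mul(Rational(1, 2), Rational(-1, 7))), -1906), Add(Add(-4, -8), -1671)) = Mul(Add(Mul(-2, Rational(-1, 14)), -1906), Add(-12, -1671)) = Mul(Add(Rational(1, 7), -1906), -1683) = Mul(Rational(-13341, 7), -1683) = Rational(22452903, 7)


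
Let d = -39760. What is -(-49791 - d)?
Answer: 10031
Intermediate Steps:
-(-49791 - d) = -(-49791 - 1*(-39760)) = -(-49791 + 39760) = -1*(-10031) = 10031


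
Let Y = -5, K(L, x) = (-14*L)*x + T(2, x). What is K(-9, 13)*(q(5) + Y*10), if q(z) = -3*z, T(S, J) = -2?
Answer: -106340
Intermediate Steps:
K(L, x) = -2 - 14*L*x (K(L, x) = (-14*L)*x - 2 = -14*L*x - 2 = -2 - 14*L*x)
K(-9, 13)*(q(5) + Y*10) = (-2 - 14*(-9)*13)*(-3*5 - 5*10) = (-2 + 1638)*(-15 - 50) = 1636*(-65) = -106340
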